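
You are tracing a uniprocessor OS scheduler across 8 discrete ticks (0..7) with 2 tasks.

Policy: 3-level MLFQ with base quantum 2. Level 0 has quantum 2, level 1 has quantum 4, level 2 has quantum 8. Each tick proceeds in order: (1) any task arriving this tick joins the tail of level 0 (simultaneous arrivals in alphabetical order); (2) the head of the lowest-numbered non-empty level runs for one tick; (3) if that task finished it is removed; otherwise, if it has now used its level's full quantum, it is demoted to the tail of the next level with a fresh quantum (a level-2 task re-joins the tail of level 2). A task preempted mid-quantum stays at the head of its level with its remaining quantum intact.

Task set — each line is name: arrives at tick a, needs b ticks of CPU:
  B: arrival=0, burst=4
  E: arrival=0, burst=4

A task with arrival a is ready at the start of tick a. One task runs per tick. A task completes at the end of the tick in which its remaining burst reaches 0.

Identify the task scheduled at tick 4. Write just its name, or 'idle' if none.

running at tick 4 = B

t=0: L0/L1/L2 = BE/-/- → run B
t=1: L0/L1/L2 = BE/-/- → run B
t=2: L0/L1/L2 = E/B/- → run E
t=3: L0/L1/L2 = E/B/- → run E
t=4: L0/L1/L2 = -/BE/- → run B
t=5: L0/L1/L2 = -/BE/- → run B
t=6: L0/L1/L2 = -/E/- → run E
t=7: L0/L1/L2 = -/E/- → run E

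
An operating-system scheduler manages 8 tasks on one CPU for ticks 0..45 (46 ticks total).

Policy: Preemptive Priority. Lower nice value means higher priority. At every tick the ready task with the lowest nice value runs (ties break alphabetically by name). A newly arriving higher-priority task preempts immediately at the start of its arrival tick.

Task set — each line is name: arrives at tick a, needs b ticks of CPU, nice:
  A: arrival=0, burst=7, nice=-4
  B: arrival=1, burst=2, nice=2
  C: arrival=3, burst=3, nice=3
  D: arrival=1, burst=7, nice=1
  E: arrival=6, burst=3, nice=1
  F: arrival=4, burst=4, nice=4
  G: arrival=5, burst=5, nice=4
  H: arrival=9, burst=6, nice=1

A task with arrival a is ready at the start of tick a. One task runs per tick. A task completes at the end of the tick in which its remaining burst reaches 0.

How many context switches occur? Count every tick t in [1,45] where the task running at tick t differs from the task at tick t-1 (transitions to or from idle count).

t=0: ready={A} → run A
t=1: ready={A,B,D} → run A
t=2: ready={A,B,D} → run A
t=3: ready={A,B,C,D} → run A
t=4: ready={A,B,C,D,F} → run A
t=5: ready={A,B,C,D,F,G} → run A
t=6: ready={A,B,C,D,E,F,G} → run A
t=7: ready={B,C,D,E,F,G} → run D
t=8: ready={B,C,D,E,F,G} → run D
t=9: ready={B,C,D,E,F,G,H} → run D
t=10: ready={B,C,D,E,F,G,H} → run D
t=11: ready={B,C,D,E,F,G,H} → run D
t=12: ready={B,C,D,E,F,G,H} → run D
t=13: ready={B,C,D,E,F,G,H} → run D
t=14: ready={B,C,E,F,G,H} → run E
t=15: ready={B,C,E,F,G,H} → run E
t=16: ready={B,C,E,F,G,H} → run E
t=17: ready={B,C,F,G,H} → run H
t=18: ready={B,C,F,G,H} → run H
t=19: ready={B,C,F,G,H} → run H
t=20: ready={B,C,F,G,H} → run H
t=21: ready={B,C,F,G,H} → run H
t=22: ready={B,C,F,G,H} → run H
t=23: ready={B,C,F,G} → run B
t=24: ready={B,C,F,G} → run B
t=25: ready={C,F,G} → run C
t=26: ready={C,F,G} → run C
t=27: ready={C,F,G} → run C
t=28: ready={F,G} → run F
t=29: ready={F,G} → run F
t=30: ready={F,G} → run F
t=31: ready={F,G} → run F
t=32: ready={G} → run G
t=33: ready={G} → run G
t=34: ready={G} → run G
t=35: ready={G} → run G
t=36: ready={G} → run G
t=37: (idle)
t=38: (idle)
t=39: (idle)
t=40: (idle)
t=41: (idle)
t=42: (idle)
t=43: (idle)
t=44: (idle)
t=45: (idle)

context switches = 8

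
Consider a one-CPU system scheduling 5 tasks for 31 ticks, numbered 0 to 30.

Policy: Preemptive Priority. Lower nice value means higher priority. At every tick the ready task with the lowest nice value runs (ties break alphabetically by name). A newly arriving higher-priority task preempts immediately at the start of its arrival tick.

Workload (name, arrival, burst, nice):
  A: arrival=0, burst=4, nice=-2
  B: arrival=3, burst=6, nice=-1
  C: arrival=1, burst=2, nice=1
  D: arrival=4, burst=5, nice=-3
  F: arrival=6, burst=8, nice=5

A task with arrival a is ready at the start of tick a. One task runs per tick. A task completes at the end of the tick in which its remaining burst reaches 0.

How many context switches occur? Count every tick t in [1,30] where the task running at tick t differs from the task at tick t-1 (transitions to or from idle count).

t=0: ready={A} → run A
t=1: ready={A,C} → run A
t=2: ready={A,C} → run A
t=3: ready={A,B,C} → run A
t=4: ready={B,C,D} → run D
t=5: ready={B,C,D} → run D
t=6: ready={B,C,D,F} → run D
t=7: ready={B,C,D,F} → run D
t=8: ready={B,C,D,F} → run D
t=9: ready={B,C,F} → run B
t=10: ready={B,C,F} → run B
t=11: ready={B,C,F} → run B
t=12: ready={B,C,F} → run B
t=13: ready={B,C,F} → run B
t=14: ready={B,C,F} → run B
t=15: ready={C,F} → run C
t=16: ready={C,F} → run C
t=17: ready={F} → run F
t=18: ready={F} → run F
t=19: ready={F} → run F
t=20: ready={F} → run F
t=21: ready={F} → run F
t=22: ready={F} → run F
t=23: ready={F} → run F
t=24: ready={F} → run F
t=25: (idle)
t=26: (idle)
t=27: (idle)
t=28: (idle)
t=29: (idle)
t=30: (idle)

context switches = 5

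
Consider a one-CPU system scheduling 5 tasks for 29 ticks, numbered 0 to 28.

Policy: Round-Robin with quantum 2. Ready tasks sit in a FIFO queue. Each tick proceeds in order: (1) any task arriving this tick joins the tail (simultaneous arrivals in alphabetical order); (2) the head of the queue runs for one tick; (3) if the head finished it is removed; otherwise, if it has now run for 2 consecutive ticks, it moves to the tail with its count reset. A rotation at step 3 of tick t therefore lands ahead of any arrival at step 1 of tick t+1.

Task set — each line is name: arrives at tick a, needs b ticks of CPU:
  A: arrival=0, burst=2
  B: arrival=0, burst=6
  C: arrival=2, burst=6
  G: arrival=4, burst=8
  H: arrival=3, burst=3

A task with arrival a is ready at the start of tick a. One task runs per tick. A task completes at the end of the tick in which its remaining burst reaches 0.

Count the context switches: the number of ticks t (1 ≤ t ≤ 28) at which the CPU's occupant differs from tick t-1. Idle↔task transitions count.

context switches = 12

t=0: queue=[A,B] q_used=0 → run A
t=1: queue=[A,B] q_used=1 → run A
t=2: queue=[B,C] q_used=0 → run B
t=3: queue=[B,C,H] q_used=1 → run B
t=4: queue=[C,H,B,G] q_used=0 → run C
t=5: queue=[C,H,B,G] q_used=1 → run C
t=6: queue=[H,B,G,C] q_used=0 → run H
t=7: queue=[H,B,G,C] q_used=1 → run H
t=8: queue=[B,G,C,H] q_used=0 → run B
t=9: queue=[B,G,C,H] q_used=1 → run B
t=10: queue=[G,C,H,B] q_used=0 → run G
t=11: queue=[G,C,H,B] q_used=1 → run G
t=12: queue=[C,H,B,G] q_used=0 → run C
t=13: queue=[C,H,B,G] q_used=1 → run C
t=14: queue=[H,B,G,C] q_used=0 → run H
t=15: queue=[B,G,C] q_used=0 → run B
t=16: queue=[B,G,C] q_used=1 → run B
t=17: queue=[G,C] q_used=0 → run G
t=18: queue=[G,C] q_used=1 → run G
t=19: queue=[C,G] q_used=0 → run C
t=20: queue=[C,G] q_used=1 → run C
t=21: queue=[G] q_used=0 → run G
t=22: queue=[G] q_used=1 → run G
t=23: queue=[G] q_used=0 → run G
t=24: queue=[G] q_used=1 → run G
t=25: (idle)
t=26: (idle)
t=27: (idle)
t=28: (idle)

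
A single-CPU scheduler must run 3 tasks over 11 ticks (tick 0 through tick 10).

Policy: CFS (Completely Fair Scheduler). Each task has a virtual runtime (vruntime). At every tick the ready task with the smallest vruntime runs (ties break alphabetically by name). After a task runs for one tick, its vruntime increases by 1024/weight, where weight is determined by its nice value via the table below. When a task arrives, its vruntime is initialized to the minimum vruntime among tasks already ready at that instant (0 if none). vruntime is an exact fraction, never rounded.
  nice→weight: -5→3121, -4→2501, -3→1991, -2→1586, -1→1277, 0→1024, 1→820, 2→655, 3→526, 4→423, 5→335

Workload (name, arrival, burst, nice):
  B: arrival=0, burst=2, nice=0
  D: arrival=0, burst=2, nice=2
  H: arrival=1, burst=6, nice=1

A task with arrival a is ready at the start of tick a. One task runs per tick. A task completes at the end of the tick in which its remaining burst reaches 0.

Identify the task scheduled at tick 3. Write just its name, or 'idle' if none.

t=0: vr[B=0 D=0] → run B
t=1: vr[B=1 D=0 H=0] → run D
t=2: vr[B=1 D=1024/655 H=0] → run H
t=3: vr[B=1 D=1024/655 H=256/205] → run B
t=4: vr[D=1024/655 H=256/205] → run H
t=5: vr[D=1024/655 H=512/205] → run D
t=6: vr[H=512/205] → run H
t=7: vr[H=768/205] → run H
t=8: vr[H=1024/205] → run H
t=9: vr[H=256/41] → run H
t=10: (idle)

running at tick 3 = B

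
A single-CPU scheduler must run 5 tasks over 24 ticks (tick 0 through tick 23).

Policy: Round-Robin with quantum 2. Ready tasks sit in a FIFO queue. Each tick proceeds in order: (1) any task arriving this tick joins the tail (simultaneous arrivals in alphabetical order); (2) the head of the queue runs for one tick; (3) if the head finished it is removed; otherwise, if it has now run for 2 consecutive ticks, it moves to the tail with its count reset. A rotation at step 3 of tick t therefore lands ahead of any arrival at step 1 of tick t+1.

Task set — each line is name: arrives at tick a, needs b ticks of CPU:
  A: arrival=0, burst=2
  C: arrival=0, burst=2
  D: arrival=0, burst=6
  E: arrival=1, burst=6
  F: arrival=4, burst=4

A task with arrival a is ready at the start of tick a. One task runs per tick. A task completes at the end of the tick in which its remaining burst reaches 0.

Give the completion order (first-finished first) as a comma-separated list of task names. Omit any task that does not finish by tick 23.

t=0: queue=[A,C,D] q_used=0 → run A
t=1: queue=[A,C,D,E] q_used=1 → run A
t=2: queue=[C,D,E] q_used=0 → run C
t=3: queue=[C,D,E] q_used=1 → run C
t=4: queue=[D,E,F] q_used=0 → run D
t=5: queue=[D,E,F] q_used=1 → run D
t=6: queue=[E,F,D] q_used=0 → run E
t=7: queue=[E,F,D] q_used=1 → run E
t=8: queue=[F,D,E] q_used=0 → run F
t=9: queue=[F,D,E] q_used=1 → run F
t=10: queue=[D,E,F] q_used=0 → run D
t=11: queue=[D,E,F] q_used=1 → run D
t=12: queue=[E,F,D] q_used=0 → run E
t=13: queue=[E,F,D] q_used=1 → run E
t=14: queue=[F,D,E] q_used=0 → run F
t=15: queue=[F,D,E] q_used=1 → run F
t=16: queue=[D,E] q_used=0 → run D
t=17: queue=[D,E] q_used=1 → run D
t=18: queue=[E] q_used=0 → run E
t=19: queue=[E] q_used=1 → run E
t=20: (idle)
t=21: (idle)
t=22: (idle)
t=23: (idle)

completion order = A, C, F, D, E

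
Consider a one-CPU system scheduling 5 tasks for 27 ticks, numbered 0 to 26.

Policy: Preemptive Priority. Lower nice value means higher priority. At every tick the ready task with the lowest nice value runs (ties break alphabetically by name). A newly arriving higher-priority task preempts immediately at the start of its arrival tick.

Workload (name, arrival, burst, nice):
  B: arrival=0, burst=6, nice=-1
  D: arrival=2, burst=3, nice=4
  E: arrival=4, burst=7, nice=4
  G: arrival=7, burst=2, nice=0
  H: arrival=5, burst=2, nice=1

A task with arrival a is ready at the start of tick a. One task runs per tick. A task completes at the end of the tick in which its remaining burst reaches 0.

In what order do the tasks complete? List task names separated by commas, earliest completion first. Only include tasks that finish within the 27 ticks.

completion order = B, G, H, D, E

t=0: ready={B} → run B
t=1: ready={B} → run B
t=2: ready={B,D} → run B
t=3: ready={B,D} → run B
t=4: ready={B,D,E} → run B
t=5: ready={B,D,E,H} → run B
t=6: ready={D,E,H} → run H
t=7: ready={D,E,G,H} → run G
t=8: ready={D,E,G,H} → run G
t=9: ready={D,E,H} → run H
t=10: ready={D,E} → run D
t=11: ready={D,E} → run D
t=12: ready={D,E} → run D
t=13: ready={E} → run E
t=14: ready={E} → run E
t=15: ready={E} → run E
t=16: ready={E} → run E
t=17: ready={E} → run E
t=18: ready={E} → run E
t=19: ready={E} → run E
t=20: (idle)
t=21: (idle)
t=22: (idle)
t=23: (idle)
t=24: (idle)
t=25: (idle)
t=26: (idle)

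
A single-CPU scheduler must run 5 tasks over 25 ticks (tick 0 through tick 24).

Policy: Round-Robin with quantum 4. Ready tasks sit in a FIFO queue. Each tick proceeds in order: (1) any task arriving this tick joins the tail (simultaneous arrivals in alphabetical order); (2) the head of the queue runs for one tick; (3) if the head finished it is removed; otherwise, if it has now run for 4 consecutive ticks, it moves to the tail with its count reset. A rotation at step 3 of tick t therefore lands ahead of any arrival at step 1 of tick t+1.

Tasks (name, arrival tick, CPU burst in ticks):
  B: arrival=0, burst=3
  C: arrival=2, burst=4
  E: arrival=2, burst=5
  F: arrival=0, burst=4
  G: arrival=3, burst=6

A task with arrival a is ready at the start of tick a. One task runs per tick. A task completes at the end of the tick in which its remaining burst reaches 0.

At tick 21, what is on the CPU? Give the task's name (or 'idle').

running at tick 21 = G

t=0: queue=[B,F] q_used=0 → run B
t=1: queue=[B,F] q_used=1 → run B
t=2: queue=[B,F,C,E] q_used=2 → run B
t=3: queue=[F,C,E,G] q_used=0 → run F
t=4: queue=[F,C,E,G] q_used=1 → run F
t=5: queue=[F,C,E,G] q_used=2 → run F
t=6: queue=[F,C,E,G] q_used=3 → run F
t=7: queue=[C,E,G] q_used=0 → run C
t=8: queue=[C,E,G] q_used=1 → run C
t=9: queue=[C,E,G] q_used=2 → run C
t=10: queue=[C,E,G] q_used=3 → run C
t=11: queue=[E,G] q_used=0 → run E
t=12: queue=[E,G] q_used=1 → run E
t=13: queue=[E,G] q_used=2 → run E
t=14: queue=[E,G] q_used=3 → run E
t=15: queue=[G,E] q_used=0 → run G
t=16: queue=[G,E] q_used=1 → run G
t=17: queue=[G,E] q_used=2 → run G
t=18: queue=[G,E] q_used=3 → run G
t=19: queue=[E,G] q_used=0 → run E
t=20: queue=[G] q_used=0 → run G
t=21: queue=[G] q_used=1 → run G
t=22: (idle)
t=23: (idle)
t=24: (idle)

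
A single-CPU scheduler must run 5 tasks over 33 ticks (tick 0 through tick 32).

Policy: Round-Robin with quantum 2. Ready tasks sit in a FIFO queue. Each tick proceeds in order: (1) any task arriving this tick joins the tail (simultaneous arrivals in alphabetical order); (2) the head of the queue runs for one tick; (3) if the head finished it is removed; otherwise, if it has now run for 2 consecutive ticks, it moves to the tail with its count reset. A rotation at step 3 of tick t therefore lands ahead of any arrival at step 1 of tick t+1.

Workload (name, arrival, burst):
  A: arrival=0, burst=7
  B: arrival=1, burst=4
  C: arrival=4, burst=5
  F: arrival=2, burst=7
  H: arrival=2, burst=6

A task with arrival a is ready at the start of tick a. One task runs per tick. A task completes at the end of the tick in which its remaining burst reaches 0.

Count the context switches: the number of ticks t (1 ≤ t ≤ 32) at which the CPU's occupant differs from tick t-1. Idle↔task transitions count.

t=0: queue=[A] q_used=0 → run A
t=1: queue=[A,B] q_used=1 → run A
t=2: queue=[B,A,F,H] q_used=0 → run B
t=3: queue=[B,A,F,H] q_used=1 → run B
t=4: queue=[A,F,H,B,C] q_used=0 → run A
t=5: queue=[A,F,H,B,C] q_used=1 → run A
t=6: queue=[F,H,B,C,A] q_used=0 → run F
t=7: queue=[F,H,B,C,A] q_used=1 → run F
t=8: queue=[H,B,C,A,F] q_used=0 → run H
t=9: queue=[H,B,C,A,F] q_used=1 → run H
t=10: queue=[B,C,A,F,H] q_used=0 → run B
t=11: queue=[B,C,A,F,H] q_used=1 → run B
t=12: queue=[C,A,F,H] q_used=0 → run C
t=13: queue=[C,A,F,H] q_used=1 → run C
t=14: queue=[A,F,H,C] q_used=0 → run A
t=15: queue=[A,F,H,C] q_used=1 → run A
t=16: queue=[F,H,C,A] q_used=0 → run F
t=17: queue=[F,H,C,A] q_used=1 → run F
t=18: queue=[H,C,A,F] q_used=0 → run H
t=19: queue=[H,C,A,F] q_used=1 → run H
t=20: queue=[C,A,F,H] q_used=0 → run C
t=21: queue=[C,A,F,H] q_used=1 → run C
t=22: queue=[A,F,H,C] q_used=0 → run A
t=23: queue=[F,H,C] q_used=0 → run F
t=24: queue=[F,H,C] q_used=1 → run F
t=25: queue=[H,C,F] q_used=0 → run H
t=26: queue=[H,C,F] q_used=1 → run H
t=27: queue=[C,F] q_used=0 → run C
t=28: queue=[F] q_used=0 → run F
t=29: (idle)
t=30: (idle)
t=31: (idle)
t=32: (idle)

context switches = 16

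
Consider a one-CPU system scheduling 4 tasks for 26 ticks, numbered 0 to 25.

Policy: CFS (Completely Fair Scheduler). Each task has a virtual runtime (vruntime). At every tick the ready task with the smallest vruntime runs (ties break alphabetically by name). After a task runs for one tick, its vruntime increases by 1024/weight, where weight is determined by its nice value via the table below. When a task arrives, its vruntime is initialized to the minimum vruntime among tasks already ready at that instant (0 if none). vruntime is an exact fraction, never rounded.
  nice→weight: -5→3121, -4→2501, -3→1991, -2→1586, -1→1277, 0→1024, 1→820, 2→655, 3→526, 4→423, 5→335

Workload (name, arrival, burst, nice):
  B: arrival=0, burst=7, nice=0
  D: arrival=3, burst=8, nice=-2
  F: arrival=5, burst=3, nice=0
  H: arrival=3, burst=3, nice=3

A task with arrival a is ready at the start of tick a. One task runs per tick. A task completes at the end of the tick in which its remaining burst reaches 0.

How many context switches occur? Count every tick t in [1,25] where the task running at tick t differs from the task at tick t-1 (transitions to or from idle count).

t=0: vr[B=0] → run B
t=1: vr[B=1] → run B
t=2: vr[B=2] → run B
t=3: vr[B=3 D=3 H=3] → run B
t=4: vr[B=4 D=3 H=3] → run D
t=5: vr[B=4 D=2891/793 F=3 H=3] → run F
t=6: vr[B=4 D=2891/793 F=4 H=3] → run H
t=7: vr[B=4 D=2891/793 F=4 H=1301/263] → run D
t=8: vr[B=4 D=3403/793 F=4 H=1301/263] → run B
t=9: vr[B=5 D=3403/793 F=4 H=1301/263] → run F
t=10: vr[B=5 D=3403/793 F=5 H=1301/263] → run D
t=11: vr[B=5 D=3915/793 F=5 H=1301/263] → run D
t=12: vr[B=5 D=4427/793 F=5 H=1301/263] → run H
t=13: vr[B=5 D=4427/793 F=5 H=1813/263] → run B
t=14: vr[B=6 D=4427/793 F=5 H=1813/263] → run F
t=15: vr[B=6 D=4427/793 H=1813/263] → run D
t=16: vr[B=6 D=4939/793 H=1813/263] → run B
t=17: vr[D=4939/793 H=1813/263] → run D
t=18: vr[D=5451/793 H=1813/263] → run D
t=19: vr[D=5963/793 H=1813/263] → run H
t=20: vr[D=5963/793] → run D
t=21: (idle)
t=22: (idle)
t=23: (idle)
t=24: (idle)
t=25: (idle)

context switches = 16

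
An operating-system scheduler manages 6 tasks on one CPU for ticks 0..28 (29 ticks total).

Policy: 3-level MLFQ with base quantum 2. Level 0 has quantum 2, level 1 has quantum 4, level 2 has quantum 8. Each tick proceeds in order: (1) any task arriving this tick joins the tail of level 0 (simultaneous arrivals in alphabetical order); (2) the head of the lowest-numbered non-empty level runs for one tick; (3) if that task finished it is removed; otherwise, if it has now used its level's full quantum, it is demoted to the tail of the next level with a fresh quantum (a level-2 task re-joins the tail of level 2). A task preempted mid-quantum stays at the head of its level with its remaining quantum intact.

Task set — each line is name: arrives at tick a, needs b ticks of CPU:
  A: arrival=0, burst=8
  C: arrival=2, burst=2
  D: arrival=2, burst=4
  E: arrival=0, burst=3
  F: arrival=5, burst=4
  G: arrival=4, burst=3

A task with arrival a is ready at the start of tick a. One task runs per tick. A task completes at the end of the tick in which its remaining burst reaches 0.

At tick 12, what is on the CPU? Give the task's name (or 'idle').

running at tick 12 = A

t=0: L0/L1/L2 = AE/-/- → run A
t=1: L0/L1/L2 = AE/-/- → run A
t=2: L0/L1/L2 = ECD/A/- → run E
t=3: L0/L1/L2 = ECD/A/- → run E
t=4: L0/L1/L2 = CDG/AE/- → run C
t=5: L0/L1/L2 = CDGF/AE/- → run C
t=6: L0/L1/L2 = DGF/AE/- → run D
t=7: L0/L1/L2 = DGF/AE/- → run D
t=8: L0/L1/L2 = GF/AED/- → run G
t=9: L0/L1/L2 = GF/AED/- → run G
t=10: L0/L1/L2 = F/AEDG/- → run F
t=11: L0/L1/L2 = F/AEDG/- → run F
t=12: L0/L1/L2 = -/AEDGF/- → run A
t=13: L0/L1/L2 = -/AEDGF/- → run A
t=14: L0/L1/L2 = -/AEDGF/- → run A
t=15: L0/L1/L2 = -/AEDGF/- → run A
t=16: L0/L1/L2 = -/EDGF/A → run E
t=17: L0/L1/L2 = -/DGF/A → run D
t=18: L0/L1/L2 = -/DGF/A → run D
t=19: L0/L1/L2 = -/GF/A → run G
t=20: L0/L1/L2 = -/F/A → run F
t=21: L0/L1/L2 = -/F/A → run F
t=22: L0/L1/L2 = -/-/A → run A
t=23: L0/L1/L2 = -/-/A → run A
t=24: (idle)
t=25: (idle)
t=26: (idle)
t=27: (idle)
t=28: (idle)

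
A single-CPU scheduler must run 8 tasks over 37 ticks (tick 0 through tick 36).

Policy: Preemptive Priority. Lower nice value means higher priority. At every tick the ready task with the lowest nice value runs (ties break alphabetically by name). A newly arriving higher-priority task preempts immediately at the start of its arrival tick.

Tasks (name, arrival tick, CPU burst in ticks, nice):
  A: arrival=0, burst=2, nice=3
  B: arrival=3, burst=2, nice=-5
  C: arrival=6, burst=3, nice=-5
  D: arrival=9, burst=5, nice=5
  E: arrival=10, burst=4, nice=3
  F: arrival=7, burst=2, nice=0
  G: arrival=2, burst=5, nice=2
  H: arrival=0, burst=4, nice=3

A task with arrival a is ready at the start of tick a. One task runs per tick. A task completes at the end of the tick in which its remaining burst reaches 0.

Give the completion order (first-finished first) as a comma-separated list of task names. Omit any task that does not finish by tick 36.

completion order = A, B, C, F, G, E, H, D

t=0: ready={A,H} → run A
t=1: ready={A,H} → run A
t=2: ready={G,H} → run G
t=3: ready={B,G,H} → run B
t=4: ready={B,G,H} → run B
t=5: ready={G,H} → run G
t=6: ready={C,G,H} → run C
t=7: ready={C,F,G,H} → run C
t=8: ready={C,F,G,H} → run C
t=9: ready={D,F,G,H} → run F
t=10: ready={D,E,F,G,H} → run F
t=11: ready={D,E,G,H} → run G
t=12: ready={D,E,G,H} → run G
t=13: ready={D,E,G,H} → run G
t=14: ready={D,E,H} → run E
t=15: ready={D,E,H} → run E
t=16: ready={D,E,H} → run E
t=17: ready={D,E,H} → run E
t=18: ready={D,H} → run H
t=19: ready={D,H} → run H
t=20: ready={D,H} → run H
t=21: ready={D,H} → run H
t=22: ready={D} → run D
t=23: ready={D} → run D
t=24: ready={D} → run D
t=25: ready={D} → run D
t=26: ready={D} → run D
t=27: (idle)
t=28: (idle)
t=29: (idle)
t=30: (idle)
t=31: (idle)
t=32: (idle)
t=33: (idle)
t=34: (idle)
t=35: (idle)
t=36: (idle)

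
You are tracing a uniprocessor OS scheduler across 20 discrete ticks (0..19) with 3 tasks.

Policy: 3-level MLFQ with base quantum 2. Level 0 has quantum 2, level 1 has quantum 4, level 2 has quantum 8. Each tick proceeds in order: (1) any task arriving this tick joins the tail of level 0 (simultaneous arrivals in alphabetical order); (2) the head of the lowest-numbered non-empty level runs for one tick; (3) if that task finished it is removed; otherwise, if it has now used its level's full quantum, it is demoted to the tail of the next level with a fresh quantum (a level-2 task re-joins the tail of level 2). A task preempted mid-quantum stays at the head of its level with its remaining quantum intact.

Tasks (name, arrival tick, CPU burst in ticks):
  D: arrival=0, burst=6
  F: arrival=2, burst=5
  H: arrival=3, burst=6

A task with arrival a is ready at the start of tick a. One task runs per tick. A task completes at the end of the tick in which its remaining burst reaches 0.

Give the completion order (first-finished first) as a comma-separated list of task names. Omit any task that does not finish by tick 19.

t=0: L0/L1/L2 = D/-/- → run D
t=1: L0/L1/L2 = D/-/- → run D
t=2: L0/L1/L2 = F/D/- → run F
t=3: L0/L1/L2 = FH/D/- → run F
t=4: L0/L1/L2 = H/DF/- → run H
t=5: L0/L1/L2 = H/DF/- → run H
t=6: L0/L1/L2 = -/DFH/- → run D
t=7: L0/L1/L2 = -/DFH/- → run D
t=8: L0/L1/L2 = -/DFH/- → run D
t=9: L0/L1/L2 = -/DFH/- → run D
t=10: L0/L1/L2 = -/FH/- → run F
t=11: L0/L1/L2 = -/FH/- → run F
t=12: L0/L1/L2 = -/FH/- → run F
t=13: L0/L1/L2 = -/H/- → run H
t=14: L0/L1/L2 = -/H/- → run H
t=15: L0/L1/L2 = -/H/- → run H
t=16: L0/L1/L2 = -/H/- → run H
t=17: (idle)
t=18: (idle)
t=19: (idle)

completion order = D, F, H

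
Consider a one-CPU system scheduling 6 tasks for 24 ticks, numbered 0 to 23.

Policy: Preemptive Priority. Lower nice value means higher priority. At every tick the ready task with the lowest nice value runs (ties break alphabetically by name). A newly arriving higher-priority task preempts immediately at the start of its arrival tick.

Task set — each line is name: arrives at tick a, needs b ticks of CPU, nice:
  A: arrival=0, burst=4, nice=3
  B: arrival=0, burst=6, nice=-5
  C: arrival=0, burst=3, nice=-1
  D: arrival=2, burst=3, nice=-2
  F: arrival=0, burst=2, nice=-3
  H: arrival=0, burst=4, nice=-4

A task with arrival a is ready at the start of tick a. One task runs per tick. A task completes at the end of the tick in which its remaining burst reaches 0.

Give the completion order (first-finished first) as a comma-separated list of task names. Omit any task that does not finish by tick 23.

completion order = B, H, F, D, C, A

t=0: ready={A,B,C,F,H} → run B
t=1: ready={A,B,C,F,H} → run B
t=2: ready={A,B,C,D,F,H} → run B
t=3: ready={A,B,C,D,F,H} → run B
t=4: ready={A,B,C,D,F,H} → run B
t=5: ready={A,B,C,D,F,H} → run B
t=6: ready={A,C,D,F,H} → run H
t=7: ready={A,C,D,F,H} → run H
t=8: ready={A,C,D,F,H} → run H
t=9: ready={A,C,D,F,H} → run H
t=10: ready={A,C,D,F} → run F
t=11: ready={A,C,D,F} → run F
t=12: ready={A,C,D} → run D
t=13: ready={A,C,D} → run D
t=14: ready={A,C,D} → run D
t=15: ready={A,C} → run C
t=16: ready={A,C} → run C
t=17: ready={A,C} → run C
t=18: ready={A} → run A
t=19: ready={A} → run A
t=20: ready={A} → run A
t=21: ready={A} → run A
t=22: (idle)
t=23: (idle)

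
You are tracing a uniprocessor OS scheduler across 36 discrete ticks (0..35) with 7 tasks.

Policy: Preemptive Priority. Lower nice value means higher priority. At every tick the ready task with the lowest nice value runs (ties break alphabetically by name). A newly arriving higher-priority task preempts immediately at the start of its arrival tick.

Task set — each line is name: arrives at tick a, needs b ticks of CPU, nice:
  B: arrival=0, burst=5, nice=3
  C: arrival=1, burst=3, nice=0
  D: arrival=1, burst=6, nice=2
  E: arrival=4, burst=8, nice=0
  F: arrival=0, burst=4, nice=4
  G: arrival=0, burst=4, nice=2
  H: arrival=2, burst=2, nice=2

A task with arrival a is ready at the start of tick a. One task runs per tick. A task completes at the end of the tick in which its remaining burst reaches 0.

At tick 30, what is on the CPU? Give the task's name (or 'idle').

t=0: ready={B,F,G} → run G
t=1: ready={B,C,D,F,G} → run C
t=2: ready={B,C,D,F,G,H} → run C
t=3: ready={B,C,D,F,G,H} → run C
t=4: ready={B,D,E,F,G,H} → run E
t=5: ready={B,D,E,F,G,H} → run E
t=6: ready={B,D,E,F,G,H} → run E
t=7: ready={B,D,E,F,G,H} → run E
t=8: ready={B,D,E,F,G,H} → run E
t=9: ready={B,D,E,F,G,H} → run E
t=10: ready={B,D,E,F,G,H} → run E
t=11: ready={B,D,E,F,G,H} → run E
t=12: ready={B,D,F,G,H} → run D
t=13: ready={B,D,F,G,H} → run D
t=14: ready={B,D,F,G,H} → run D
t=15: ready={B,D,F,G,H} → run D
t=16: ready={B,D,F,G,H} → run D
t=17: ready={B,D,F,G,H} → run D
t=18: ready={B,F,G,H} → run G
t=19: ready={B,F,G,H} → run G
t=20: ready={B,F,G,H} → run G
t=21: ready={B,F,H} → run H
t=22: ready={B,F,H} → run H
t=23: ready={B,F} → run B
t=24: ready={B,F} → run B
t=25: ready={B,F} → run B
t=26: ready={B,F} → run B
t=27: ready={B,F} → run B
t=28: ready={F} → run F
t=29: ready={F} → run F
t=30: ready={F} → run F
t=31: ready={F} → run F
t=32: (idle)
t=33: (idle)
t=34: (idle)
t=35: (idle)

running at tick 30 = F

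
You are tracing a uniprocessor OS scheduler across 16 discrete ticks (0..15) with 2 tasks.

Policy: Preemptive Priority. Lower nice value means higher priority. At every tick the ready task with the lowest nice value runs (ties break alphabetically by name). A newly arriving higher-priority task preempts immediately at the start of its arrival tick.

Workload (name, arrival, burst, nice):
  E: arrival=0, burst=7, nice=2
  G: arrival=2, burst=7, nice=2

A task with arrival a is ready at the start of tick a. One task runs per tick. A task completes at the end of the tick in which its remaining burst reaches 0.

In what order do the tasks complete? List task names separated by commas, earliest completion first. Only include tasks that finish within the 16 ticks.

completion order = E, G

t=0: ready={E} → run E
t=1: ready={E} → run E
t=2: ready={E,G} → run E
t=3: ready={E,G} → run E
t=4: ready={E,G} → run E
t=5: ready={E,G} → run E
t=6: ready={E,G} → run E
t=7: ready={G} → run G
t=8: ready={G} → run G
t=9: ready={G} → run G
t=10: ready={G} → run G
t=11: ready={G} → run G
t=12: ready={G} → run G
t=13: ready={G} → run G
t=14: (idle)
t=15: (idle)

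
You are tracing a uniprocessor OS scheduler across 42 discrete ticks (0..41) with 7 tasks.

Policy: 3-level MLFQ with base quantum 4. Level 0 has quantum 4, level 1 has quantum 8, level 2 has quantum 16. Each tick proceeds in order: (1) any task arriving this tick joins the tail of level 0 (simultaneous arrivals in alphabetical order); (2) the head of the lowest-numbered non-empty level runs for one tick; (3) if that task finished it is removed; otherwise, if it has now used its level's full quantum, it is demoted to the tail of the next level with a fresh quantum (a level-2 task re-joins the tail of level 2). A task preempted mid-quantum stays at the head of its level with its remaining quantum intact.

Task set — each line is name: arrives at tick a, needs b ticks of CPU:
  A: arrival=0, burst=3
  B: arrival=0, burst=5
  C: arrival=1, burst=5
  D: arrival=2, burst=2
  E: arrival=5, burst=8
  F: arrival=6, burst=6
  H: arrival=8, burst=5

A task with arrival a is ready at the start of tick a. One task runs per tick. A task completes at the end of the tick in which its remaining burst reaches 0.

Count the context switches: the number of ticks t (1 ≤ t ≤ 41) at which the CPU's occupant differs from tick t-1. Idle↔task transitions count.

t=0: L0/L1/L2 = AB/-/- → run A
t=1: L0/L1/L2 = ABC/-/- → run A
t=2: L0/L1/L2 = ABCD/-/- → run A
t=3: L0/L1/L2 = BCD/-/- → run B
t=4: L0/L1/L2 = BCD/-/- → run B
t=5: L0/L1/L2 = BCDE/-/- → run B
t=6: L0/L1/L2 = BCDEF/-/- → run B
t=7: L0/L1/L2 = CDEF/B/- → run C
t=8: L0/L1/L2 = CDEFH/B/- → run C
t=9: L0/L1/L2 = CDEFH/B/- → run C
t=10: L0/L1/L2 = CDEFH/B/- → run C
t=11: L0/L1/L2 = DEFH/BC/- → run D
t=12: L0/L1/L2 = DEFH/BC/- → run D
t=13: L0/L1/L2 = EFH/BC/- → run E
t=14: L0/L1/L2 = EFH/BC/- → run E
t=15: L0/L1/L2 = EFH/BC/- → run E
t=16: L0/L1/L2 = EFH/BC/- → run E
t=17: L0/L1/L2 = FH/BCE/- → run F
t=18: L0/L1/L2 = FH/BCE/- → run F
t=19: L0/L1/L2 = FH/BCE/- → run F
t=20: L0/L1/L2 = FH/BCE/- → run F
t=21: L0/L1/L2 = H/BCEF/- → run H
t=22: L0/L1/L2 = H/BCEF/- → run H
t=23: L0/L1/L2 = H/BCEF/- → run H
t=24: L0/L1/L2 = H/BCEF/- → run H
t=25: L0/L1/L2 = -/BCEFH/- → run B
t=26: L0/L1/L2 = -/CEFH/- → run C
t=27: L0/L1/L2 = -/EFH/- → run E
t=28: L0/L1/L2 = -/EFH/- → run E
t=29: L0/L1/L2 = -/EFH/- → run E
t=30: L0/L1/L2 = -/EFH/- → run E
t=31: L0/L1/L2 = -/FH/- → run F
t=32: L0/L1/L2 = -/FH/- → run F
t=33: L0/L1/L2 = -/H/- → run H
t=34: (idle)
t=35: (idle)
t=36: (idle)
t=37: (idle)
t=38: (idle)
t=39: (idle)
t=40: (idle)
t=41: (idle)

context switches = 12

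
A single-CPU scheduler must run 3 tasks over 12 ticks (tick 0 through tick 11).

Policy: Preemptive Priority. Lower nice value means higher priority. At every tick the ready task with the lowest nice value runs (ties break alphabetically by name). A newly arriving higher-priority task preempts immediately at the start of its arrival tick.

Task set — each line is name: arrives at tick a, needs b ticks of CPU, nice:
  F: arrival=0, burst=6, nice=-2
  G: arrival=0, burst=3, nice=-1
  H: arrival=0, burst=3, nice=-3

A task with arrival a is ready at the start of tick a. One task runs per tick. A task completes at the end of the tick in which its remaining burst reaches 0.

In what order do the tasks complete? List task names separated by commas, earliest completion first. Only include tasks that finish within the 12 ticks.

completion order = H, F, G

t=0: ready={F,G,H} → run H
t=1: ready={F,G,H} → run H
t=2: ready={F,G,H} → run H
t=3: ready={F,G} → run F
t=4: ready={F,G} → run F
t=5: ready={F,G} → run F
t=6: ready={F,G} → run F
t=7: ready={F,G} → run F
t=8: ready={F,G} → run F
t=9: ready={G} → run G
t=10: ready={G} → run G
t=11: ready={G} → run G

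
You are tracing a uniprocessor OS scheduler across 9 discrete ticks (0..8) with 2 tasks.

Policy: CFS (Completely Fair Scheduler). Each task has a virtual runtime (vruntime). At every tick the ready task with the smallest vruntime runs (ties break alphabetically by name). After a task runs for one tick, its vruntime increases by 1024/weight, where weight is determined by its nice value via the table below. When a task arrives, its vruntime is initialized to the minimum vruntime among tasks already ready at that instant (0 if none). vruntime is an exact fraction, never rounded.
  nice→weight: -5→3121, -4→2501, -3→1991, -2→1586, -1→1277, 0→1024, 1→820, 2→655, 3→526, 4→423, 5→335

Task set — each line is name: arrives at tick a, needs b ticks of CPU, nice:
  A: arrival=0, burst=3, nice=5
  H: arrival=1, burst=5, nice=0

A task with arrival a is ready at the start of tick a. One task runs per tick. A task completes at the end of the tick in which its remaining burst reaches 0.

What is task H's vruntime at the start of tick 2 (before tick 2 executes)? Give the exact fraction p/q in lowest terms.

vruntime(H, start of tick 2) = 1024/335

t=0: vr[A=0] → run A
t=1: vr[A=1024/335 H=1024/335] → run A
t=2: vr[A=2048/335 H=1024/335] → run H
t=3: vr[A=2048/335 H=1359/335] → run H
t=4: vr[A=2048/335 H=1694/335] → run H
t=5: vr[A=2048/335 H=2029/335] → run H
t=6: vr[A=2048/335 H=2364/335] → run A
t=7: vr[H=2364/335] → run H
t=8: (idle)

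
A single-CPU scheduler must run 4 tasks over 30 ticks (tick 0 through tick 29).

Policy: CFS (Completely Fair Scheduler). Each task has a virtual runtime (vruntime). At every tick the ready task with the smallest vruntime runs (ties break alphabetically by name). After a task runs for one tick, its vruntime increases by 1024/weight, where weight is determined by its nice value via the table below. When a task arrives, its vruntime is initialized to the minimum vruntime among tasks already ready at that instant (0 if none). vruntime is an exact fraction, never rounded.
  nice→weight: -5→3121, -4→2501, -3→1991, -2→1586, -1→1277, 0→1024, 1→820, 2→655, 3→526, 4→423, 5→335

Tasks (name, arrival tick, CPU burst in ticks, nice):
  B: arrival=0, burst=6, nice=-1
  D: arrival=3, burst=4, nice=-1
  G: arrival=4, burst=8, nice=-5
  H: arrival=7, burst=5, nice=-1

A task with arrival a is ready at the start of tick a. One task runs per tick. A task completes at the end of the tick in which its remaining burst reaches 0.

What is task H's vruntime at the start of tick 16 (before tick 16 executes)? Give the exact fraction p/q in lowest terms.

vruntime(H, start of tick 16) = 18594816/3985517

t=0: vr[B=0] → run B
t=1: vr[B=1024/1277] → run B
t=2: vr[B=2048/1277] → run B
t=3: vr[B=3072/1277 D=3072/1277] → run B
t=4: vr[B=4096/1277 D=3072/1277 G=3072/1277] → run D
t=5: vr[B=4096/1277 D=4096/1277 G=3072/1277] → run G
t=6: vr[B=4096/1277 D=4096/1277 G=10895360/3985517] → run G
t=7: vr[B=4096/1277 D=4096/1277 G=12203008/3985517 H=12203008/3985517] → run G
t=8: vr[B=4096/1277 D=4096/1277 G=13510656/3985517 H=12203008/3985517] → run H
t=9: vr[B=4096/1277 D=4096/1277 G=13510656/3985517 H=15398912/3985517] → run B
t=10: vr[B=5120/1277 D=4096/1277 G=13510656/3985517 H=15398912/3985517] → run D
t=11: vr[B=5120/1277 D=5120/1277 G=13510656/3985517 H=15398912/3985517] → run G
t=12: vr[B=5120/1277 D=5120/1277 G=14818304/3985517 H=15398912/3985517] → run G
t=13: vr[B=5120/1277 D=5120/1277 G=16125952/3985517 H=15398912/3985517] → run H
t=14: vr[B=5120/1277 D=5120/1277 G=16125952/3985517 H=18594816/3985517] → run B
t=15: vr[D=5120/1277 G=16125952/3985517 H=18594816/3985517] → run D
t=16: vr[D=6144/1277 G=16125952/3985517 H=18594816/3985517] → run G
t=17: vr[D=6144/1277 G=17433600/3985517 H=18594816/3985517] → run G
t=18: vr[D=6144/1277 G=18741248/3985517 H=18594816/3985517] → run H
t=19: vr[D=6144/1277 G=18741248/3985517 H=21790720/3985517] → run G
t=20: vr[D=6144/1277 H=21790720/3985517] → run D
t=21: vr[H=21790720/3985517] → run H
t=22: vr[H=24986624/3985517] → run H
t=23: (idle)
t=24: (idle)
t=25: (idle)
t=26: (idle)
t=27: (idle)
t=28: (idle)
t=29: (idle)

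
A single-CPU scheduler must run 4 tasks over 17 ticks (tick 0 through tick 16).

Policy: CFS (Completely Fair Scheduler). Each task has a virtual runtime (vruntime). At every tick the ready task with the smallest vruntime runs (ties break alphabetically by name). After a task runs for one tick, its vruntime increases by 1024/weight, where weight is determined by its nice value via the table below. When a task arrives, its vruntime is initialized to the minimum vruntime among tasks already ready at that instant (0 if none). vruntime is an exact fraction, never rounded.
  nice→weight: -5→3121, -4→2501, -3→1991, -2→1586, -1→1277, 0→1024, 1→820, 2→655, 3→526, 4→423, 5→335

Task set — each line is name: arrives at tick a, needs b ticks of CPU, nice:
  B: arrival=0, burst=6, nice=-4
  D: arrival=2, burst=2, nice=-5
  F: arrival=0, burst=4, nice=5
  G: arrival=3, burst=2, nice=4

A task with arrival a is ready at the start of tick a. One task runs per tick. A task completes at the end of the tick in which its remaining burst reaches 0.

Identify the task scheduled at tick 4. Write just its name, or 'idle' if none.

t=0: vr[B=0 F=0] → run B
t=1: vr[B=1024/2501 F=0] → run F
t=2: vr[B=1024/2501 D=1024/2501 F=1024/335] → run B
t=3: vr[B=2048/2501 D=1024/2501 F=1024/335 G=1024/2501] → run D
t=4: vr[B=2048/2501 D=5756928/7805621 F=1024/335 G=1024/2501] → run G
t=5: vr[B=2048/2501 D=5756928/7805621 F=1024/335 G=2994176/1057923] → run D
t=6: vr[B=2048/2501 F=1024/335 G=2994176/1057923] → run B
t=7: vr[B=3072/2501 F=1024/335 G=2994176/1057923] → run B
t=8: vr[B=4096/2501 F=1024/335 G=2994176/1057923] → run B
t=9: vr[B=5120/2501 F=1024/335 G=2994176/1057923] → run B
t=10: vr[F=1024/335 G=2994176/1057923] → run G
t=11: vr[F=1024/335] → run F
t=12: vr[F=2048/335] → run F
t=13: vr[F=3072/335] → run F
t=14: (idle)
t=15: (idle)
t=16: (idle)

running at tick 4 = G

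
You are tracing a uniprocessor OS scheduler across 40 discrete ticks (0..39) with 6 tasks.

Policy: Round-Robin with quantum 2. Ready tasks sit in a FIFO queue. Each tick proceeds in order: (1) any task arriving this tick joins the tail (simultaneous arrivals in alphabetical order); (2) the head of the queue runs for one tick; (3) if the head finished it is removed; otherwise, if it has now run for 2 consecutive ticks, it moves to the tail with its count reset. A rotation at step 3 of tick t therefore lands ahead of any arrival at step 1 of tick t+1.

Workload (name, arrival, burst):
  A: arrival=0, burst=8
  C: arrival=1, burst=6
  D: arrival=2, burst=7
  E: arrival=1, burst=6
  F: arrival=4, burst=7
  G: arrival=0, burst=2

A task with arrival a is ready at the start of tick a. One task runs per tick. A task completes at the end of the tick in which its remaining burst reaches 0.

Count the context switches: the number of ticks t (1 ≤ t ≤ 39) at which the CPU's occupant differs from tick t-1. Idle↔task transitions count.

context switches = 19

t=0: queue=[A,G] q_used=0 → run A
t=1: queue=[A,G,C,E] q_used=1 → run A
t=2: queue=[G,C,E,A,D] q_used=0 → run G
t=3: queue=[G,C,E,A,D] q_used=1 → run G
t=4: queue=[C,E,A,D,F] q_used=0 → run C
t=5: queue=[C,E,A,D,F] q_used=1 → run C
t=6: queue=[E,A,D,F,C] q_used=0 → run E
t=7: queue=[E,A,D,F,C] q_used=1 → run E
t=8: queue=[A,D,F,C,E] q_used=0 → run A
t=9: queue=[A,D,F,C,E] q_used=1 → run A
t=10: queue=[D,F,C,E,A] q_used=0 → run D
t=11: queue=[D,F,C,E,A] q_used=1 → run D
t=12: queue=[F,C,E,A,D] q_used=0 → run F
t=13: queue=[F,C,E,A,D] q_used=1 → run F
t=14: queue=[C,E,A,D,F] q_used=0 → run C
t=15: queue=[C,E,A,D,F] q_used=1 → run C
t=16: queue=[E,A,D,F,C] q_used=0 → run E
t=17: queue=[E,A,D,F,C] q_used=1 → run E
t=18: queue=[A,D,F,C,E] q_used=0 → run A
t=19: queue=[A,D,F,C,E] q_used=1 → run A
t=20: queue=[D,F,C,E,A] q_used=0 → run D
t=21: queue=[D,F,C,E,A] q_used=1 → run D
t=22: queue=[F,C,E,A,D] q_used=0 → run F
t=23: queue=[F,C,E,A,D] q_used=1 → run F
t=24: queue=[C,E,A,D,F] q_used=0 → run C
t=25: queue=[C,E,A,D,F] q_used=1 → run C
t=26: queue=[E,A,D,F] q_used=0 → run E
t=27: queue=[E,A,D,F] q_used=1 → run E
t=28: queue=[A,D,F] q_used=0 → run A
t=29: queue=[A,D,F] q_used=1 → run A
t=30: queue=[D,F] q_used=0 → run D
t=31: queue=[D,F] q_used=1 → run D
t=32: queue=[F,D] q_used=0 → run F
t=33: queue=[F,D] q_used=1 → run F
t=34: queue=[D,F] q_used=0 → run D
t=35: queue=[F] q_used=0 → run F
t=36: (idle)
t=37: (idle)
t=38: (idle)
t=39: (idle)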